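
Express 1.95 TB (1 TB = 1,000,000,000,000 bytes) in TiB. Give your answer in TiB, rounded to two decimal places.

1.77 TiB

1.95 TB = 1.95 × 10^12 bytes = 1,950,000,000,000 bytes
1 TiB = 2^40 bytes = 1,099,511,627,776 bytes
1,950,000,000,000 / 1,099,511,627,776 = 1.77 TiB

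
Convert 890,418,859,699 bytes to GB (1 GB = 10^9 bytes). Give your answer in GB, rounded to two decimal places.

890,418,859,699 bytes given.
1 GB = 1,000,000,000 bytes
890,418,859,699 / 1,000,000,000 = 890.42 GB

890.42 GB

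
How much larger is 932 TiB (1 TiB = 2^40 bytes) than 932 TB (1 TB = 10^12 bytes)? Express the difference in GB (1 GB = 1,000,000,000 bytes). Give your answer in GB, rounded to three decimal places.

932 TiB = 932 × 1,099,511,627,776 = 1,024,744,837,087,232 bytes
932 TB = 932 × 1,000,000,000,000 = 932,000,000,000,000 bytes
difference = 92,744,837,087,232 bytes
92,744,837,087,232 / 1,000,000,000 = 92,744.837 GB

92,744.837 GB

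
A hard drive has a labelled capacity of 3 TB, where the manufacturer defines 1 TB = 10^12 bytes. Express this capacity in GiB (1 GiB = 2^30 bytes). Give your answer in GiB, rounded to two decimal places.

2,793.97 GiB

3 TB × 1,000,000,000,000 bytes/TB = 3,000,000,000,000 bytes
1 GiB = 1,073,741,824 bytes
3,000,000,000,000 / 1,073,741,824 = 2,793.97 GiB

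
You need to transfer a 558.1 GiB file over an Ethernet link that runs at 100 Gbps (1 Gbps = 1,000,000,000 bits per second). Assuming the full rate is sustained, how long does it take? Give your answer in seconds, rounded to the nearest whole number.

48 seconds

558.1 GiB = 599,255,311,974.4 bytes = 4,794,042,495,795.2 bits
100 Gbps = 100,000,000,000 bits/s
time = 4,794,042,495,795.2 / 100,000,000,000 = 48 s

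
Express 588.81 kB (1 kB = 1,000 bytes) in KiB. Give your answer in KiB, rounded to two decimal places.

588.81 kB = 588.81 × 10^3 bytes = 588,810 bytes
1 KiB = 2^10 bytes = 1,024 bytes
588,810 / 1,024 = 575.01 KiB

575.01 KiB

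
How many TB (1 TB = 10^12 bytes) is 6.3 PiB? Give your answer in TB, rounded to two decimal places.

7,093.17 TB

6.3 PiB × 1,125,899,906,842,624 bytes/PiB = 7,093,169,413,108,531.2 bytes
1 TB = 10^12 bytes = 1,000,000,000,000 bytes
7,093,169,413,108,531.2 / 1,000,000,000,000 = 7,093.17 TB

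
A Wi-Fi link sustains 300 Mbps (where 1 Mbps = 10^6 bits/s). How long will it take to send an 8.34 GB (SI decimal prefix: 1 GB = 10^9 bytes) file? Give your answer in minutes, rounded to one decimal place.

8.34 GB = 8,340,000,000 bytes = 66,720,000,000 bits
300 Mbps = 300,000,000 bits/s
time = 66,720,000,000 / 300,000,000 = 222.40 s
222.40 s / 60 = 3.7 minutes

3.7 minutes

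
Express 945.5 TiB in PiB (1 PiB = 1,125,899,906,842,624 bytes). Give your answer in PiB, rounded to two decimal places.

945.5 TiB × 1,099,511,627,776 bytes/TiB = 1,039,588,244,062,208 bytes
1 PiB = 2^50 bytes = 1,125,899,906,842,624 bytes
1,039,588,244,062,208 / 1,125,899,906,842,624 = 0.92 PiB

0.92 PiB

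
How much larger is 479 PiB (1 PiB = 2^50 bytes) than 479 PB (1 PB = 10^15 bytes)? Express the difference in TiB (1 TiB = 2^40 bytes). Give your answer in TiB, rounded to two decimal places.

479 PiB = 479 × 1,125,899,906,842,624 = 539,306,055,377,616,896 bytes
479 PB = 479 × 1,000,000,000,000,000 = 479,000,000,000,000,000 bytes
difference = 60,306,055,377,616,896 bytes
60,306,055,377,616,896 / 1,099,511,627,776 = 54,848.04 TiB

54,848.04 TiB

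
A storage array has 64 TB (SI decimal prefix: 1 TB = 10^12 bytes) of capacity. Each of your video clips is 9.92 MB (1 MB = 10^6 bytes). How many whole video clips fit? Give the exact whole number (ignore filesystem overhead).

6,451,612

Capacity: 64 TB = 64,000,000,000,000 bytes
Per item: 9.92 MB = 9,920,000 bytes
⌊64,000,000,000,000 / 9,920,000⌋ = 6,451,612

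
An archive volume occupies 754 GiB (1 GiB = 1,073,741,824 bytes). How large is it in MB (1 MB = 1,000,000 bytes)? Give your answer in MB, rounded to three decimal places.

754 GiB × 1,073,741,824 bytes/GiB = 809,601,335,296 bytes
1 MB = 10^6 bytes = 1,000,000 bytes
809,601,335,296 / 1,000,000 = 809,601.335 MB

809,601.335 MB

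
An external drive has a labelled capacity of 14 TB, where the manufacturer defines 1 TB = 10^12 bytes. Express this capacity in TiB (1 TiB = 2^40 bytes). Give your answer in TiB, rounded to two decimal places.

12.73 TiB

14 TB × 1,000,000,000,000 bytes/TB = 14,000,000,000,000 bytes
1 TiB = 1,099,511,627,776 bytes
14,000,000,000,000 / 1,099,511,627,776 = 12.73 TiB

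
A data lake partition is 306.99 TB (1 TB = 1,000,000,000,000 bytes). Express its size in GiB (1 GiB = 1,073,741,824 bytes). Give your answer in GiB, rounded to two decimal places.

306.99 TB = 306.99 × 10^12 bytes = 306,990,000,000,000 bytes
1 GiB = 1,073,741,824 bytes
306,990,000,000,000 / 1,073,741,824 = 285,906.72 GiB

285,906.72 GiB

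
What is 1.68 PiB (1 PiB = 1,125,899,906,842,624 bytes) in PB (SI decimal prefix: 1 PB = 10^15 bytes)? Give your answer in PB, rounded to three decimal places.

1.892 PB

1.68 PiB × 1,125,899,906,842,624 bytes/PiB = 1,891,511,843,495,608.32 bytes
1 PB = 10^15 bytes = 1,000,000,000,000,000 bytes
1,891,511,843,495,608.32 / 1,000,000,000,000,000 = 1.892 PB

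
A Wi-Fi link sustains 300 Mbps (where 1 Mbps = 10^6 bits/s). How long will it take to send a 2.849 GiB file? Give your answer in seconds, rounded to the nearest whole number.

82 seconds

2.849 GiB = 3,059,090,456.576 bytes = 24,472,723,652.608 bits
300 Mbps = 300,000,000 bits/s
time = 24,472,723,652.608 / 300,000,000 = 82 s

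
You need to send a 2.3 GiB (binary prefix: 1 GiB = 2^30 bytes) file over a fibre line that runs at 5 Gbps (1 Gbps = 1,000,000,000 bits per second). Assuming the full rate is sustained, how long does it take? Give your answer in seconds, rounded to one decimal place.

4.0 seconds

2.3 GiB = 2,469,606,195.2 bytes = 19,756,849,561.6 bits
5 Gbps = 5,000,000,000 bits/s
time = 19,756,849,561.6 / 5,000,000,000 = 4.0 s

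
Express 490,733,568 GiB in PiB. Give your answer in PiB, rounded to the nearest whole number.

468 PiB

490,733,568 GiB = 490,733,568 × 2^30 bytes = 526,921,156,402,348,032 bytes
1 PiB = 2^50 bytes = 1,125,899,906,842,624 bytes
526,921,156,402,348,032 / 1,125,899,906,842,624 = 468 PiB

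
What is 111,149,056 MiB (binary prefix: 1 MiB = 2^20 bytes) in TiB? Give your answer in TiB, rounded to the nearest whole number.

111,149,056 MiB × 1,048,576 bytes/MiB = 116,548,232,544,256 bytes
1 TiB = 1,099,511,627,776 bytes
116,548,232,544,256 / 1,099,511,627,776 = 106 TiB

106 TiB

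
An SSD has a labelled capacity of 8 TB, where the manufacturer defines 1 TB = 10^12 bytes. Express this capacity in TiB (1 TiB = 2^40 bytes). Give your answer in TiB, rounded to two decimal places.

8 TB = 8 × 10^12 bytes = 8,000,000,000,000 bytes
1 TiB = 2^40 bytes = 1,099,511,627,776 bytes
8,000,000,000,000 / 1,099,511,627,776 = 7.28 TiB

7.28 TiB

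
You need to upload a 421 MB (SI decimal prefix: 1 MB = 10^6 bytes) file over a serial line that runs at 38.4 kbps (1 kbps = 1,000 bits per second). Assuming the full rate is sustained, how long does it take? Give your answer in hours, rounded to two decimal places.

24.36 hours

421 MB = 421,000,000 bytes = 3,368,000,000 bits
38.4 kbps = 38,400 bits/s
time = 3,368,000,000 / 38,400 = 87,708.3333 s
87,708.3333 s / 3600 = 24.36 hours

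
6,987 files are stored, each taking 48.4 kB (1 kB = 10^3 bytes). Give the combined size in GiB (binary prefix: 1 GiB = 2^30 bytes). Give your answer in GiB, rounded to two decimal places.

Total = 6,987 × 48.4 kB = 338170.8 kB
= 338170.8 × 1,000 bytes = 338,170,800 bytes
1 GiB = 1,073,741,824 bytes
338,170,800 / 1,073,741,824 = 0.31 GiB

0.31 GiB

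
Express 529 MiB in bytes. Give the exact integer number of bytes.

529 × 1,048,576 = 554,696,704 bytes

554,696,704 bytes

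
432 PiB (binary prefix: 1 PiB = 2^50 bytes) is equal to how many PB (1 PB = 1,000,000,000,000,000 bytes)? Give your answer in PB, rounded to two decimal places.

486.39 PB

432 PiB × 1,125,899,906,842,624 bytes/PiB = 486,388,759,756,013,568 bytes
1 PB = 1,000,000,000,000,000 bytes
486,388,759,756,013,568 / 1,000,000,000,000,000 = 486.39 PB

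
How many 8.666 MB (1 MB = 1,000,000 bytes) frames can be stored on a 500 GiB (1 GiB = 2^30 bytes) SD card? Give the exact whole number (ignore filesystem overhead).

Capacity: 500 GiB = 536,870,912,000 bytes
Per item: 8.666 MB = 8,666,000 bytes
⌊536,870,912,000 / 8,666,000⌋ = 61,951

61,951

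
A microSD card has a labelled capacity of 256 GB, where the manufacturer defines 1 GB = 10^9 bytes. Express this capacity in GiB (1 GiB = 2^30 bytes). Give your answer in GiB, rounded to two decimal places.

256 GB = 256 × 10^9 bytes = 256,000,000,000 bytes
1 GiB = 2^30 bytes = 1,073,741,824 bytes
256,000,000,000 / 1,073,741,824 = 238.42 GiB

238.42 GiB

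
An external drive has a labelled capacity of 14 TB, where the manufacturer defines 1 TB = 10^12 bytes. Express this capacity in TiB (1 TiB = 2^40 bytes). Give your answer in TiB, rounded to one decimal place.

12.7 TiB

14 TB × 1,000,000,000,000 bytes/TB = 14,000,000,000,000 bytes
1 TiB = 1,099,511,627,776 bytes
14,000,000,000,000 / 1,099,511,627,776 = 12.7 TiB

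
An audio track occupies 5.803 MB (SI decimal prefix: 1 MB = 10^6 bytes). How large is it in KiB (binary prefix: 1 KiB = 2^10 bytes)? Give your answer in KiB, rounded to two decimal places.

5.803 MB = 5.803 × 10^6 bytes = 5,803,000 bytes
1 KiB = 1,024 bytes
5,803,000 / 1,024 = 5,666.99 KiB

5,666.99 KiB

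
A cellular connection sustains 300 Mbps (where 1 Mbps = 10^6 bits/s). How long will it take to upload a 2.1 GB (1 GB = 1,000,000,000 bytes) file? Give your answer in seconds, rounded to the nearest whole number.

2.1 GB = 2,100,000,000 bytes = 16,800,000,000 bits
300 Mbps = 300,000,000 bits/s
time = 16,800,000,000 / 300,000,000 = 56 s

56 seconds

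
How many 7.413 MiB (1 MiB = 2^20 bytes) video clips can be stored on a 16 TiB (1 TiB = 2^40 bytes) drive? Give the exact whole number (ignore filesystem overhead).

2,263,215

Capacity: 16 TiB = 17,592,186,044,416 bytes
Per item: 7.413 MiB = 7,773,093.888 bytes
⌊17,592,186,044,416 / 7,773,093.888⌋ = 2,263,215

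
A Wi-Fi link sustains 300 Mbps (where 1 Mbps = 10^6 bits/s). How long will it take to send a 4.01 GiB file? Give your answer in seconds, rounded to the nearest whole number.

4.01 GiB = 4,305,704,714.24 bytes = 34,445,637,713.92 bits
300 Mbps = 300,000,000 bits/s
time = 34,445,637,713.92 / 300,000,000 = 115 s

115 seconds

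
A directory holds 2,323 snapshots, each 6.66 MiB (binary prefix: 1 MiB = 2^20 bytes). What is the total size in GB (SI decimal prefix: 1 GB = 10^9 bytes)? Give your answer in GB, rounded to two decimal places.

Total = 2,323 × 6.66 MiB = 15471.18 MiB
= 15471.18 × 1,048,576 bytes = 16,222,708,039.68 bytes
1 GB = 1,000,000,000 bytes
16,222,708,039.68 / 1,000,000,000 = 16.22 GB

16.22 GB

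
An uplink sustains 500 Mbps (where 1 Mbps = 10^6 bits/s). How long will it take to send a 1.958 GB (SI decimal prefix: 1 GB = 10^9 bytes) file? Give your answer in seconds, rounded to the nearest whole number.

1.958 GB = 1,958,000,000 bytes = 15,664,000,000 bits
500 Mbps = 500,000,000 bits/s
time = 15,664,000,000 / 500,000,000 = 31 s

31 seconds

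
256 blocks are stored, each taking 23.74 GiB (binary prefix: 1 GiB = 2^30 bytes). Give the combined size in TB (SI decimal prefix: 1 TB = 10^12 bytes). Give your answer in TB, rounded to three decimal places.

Total = 256 × 23.74 GiB = 6077.44 GiB
= 6077.44 × 1,073,741,824 bytes = 6,525,601,510,850.56 bytes
1 TB = 1,000,000,000,000 bytes
6,525,601,510,850.56 / 1,000,000,000,000 = 6.526 TB

6.526 TB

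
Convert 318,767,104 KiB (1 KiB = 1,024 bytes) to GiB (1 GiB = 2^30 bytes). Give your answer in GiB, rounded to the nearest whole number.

318,767,104 KiB = 318,767,104 × 2^10 bytes = 326,417,514,496 bytes
1 GiB = 1,073,741,824 bytes
326,417,514,496 / 1,073,741,824 = 304 GiB

304 GiB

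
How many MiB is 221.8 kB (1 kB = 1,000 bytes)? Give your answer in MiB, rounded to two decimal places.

0.21 MiB

221.8 kB = 221.8 × 10^3 bytes = 221,800 bytes
1 MiB = 2^20 bytes = 1,048,576 bytes
221,800 / 1,048,576 = 0.21 MiB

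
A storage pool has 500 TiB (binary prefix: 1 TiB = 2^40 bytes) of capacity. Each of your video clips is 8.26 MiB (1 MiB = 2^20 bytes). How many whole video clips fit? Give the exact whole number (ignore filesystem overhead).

63,473,123

Capacity: 500 TiB = 549,755,813,888,000 bytes
Per item: 8.26 MiB = 8,661,237.76 bytes
⌊549,755,813,888,000 / 8,661,237.76⌋ = 63,473,123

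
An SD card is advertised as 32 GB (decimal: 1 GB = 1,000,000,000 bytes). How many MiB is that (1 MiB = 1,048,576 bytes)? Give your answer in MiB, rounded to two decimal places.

30,517.58 MiB

32 GB = 32 × 10^9 bytes = 32,000,000,000 bytes
1 MiB = 2^20 bytes = 1,048,576 bytes
32,000,000,000 / 1,048,576 = 30,517.58 MiB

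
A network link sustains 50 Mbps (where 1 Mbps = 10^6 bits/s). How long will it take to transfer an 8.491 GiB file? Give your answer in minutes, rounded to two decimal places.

24.31 minutes

8.491 GiB = 9,117,141,827.584 bytes = 72,937,134,620.672 bits
50 Mbps = 50,000,000 bits/s
time = 72,937,134,620.672 / 50,000,000 = 1,458.743 s
1,458.743 s / 60 = 24.31 minutes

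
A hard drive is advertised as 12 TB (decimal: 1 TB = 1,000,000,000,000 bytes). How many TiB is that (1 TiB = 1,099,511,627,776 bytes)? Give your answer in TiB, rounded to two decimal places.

10.91 TiB

12 TB × 1,000,000,000,000 bytes/TB = 12,000,000,000,000 bytes
1 TiB = 2^40 bytes = 1,099,511,627,776 bytes
12,000,000,000,000 / 1,099,511,627,776 = 10.91 TiB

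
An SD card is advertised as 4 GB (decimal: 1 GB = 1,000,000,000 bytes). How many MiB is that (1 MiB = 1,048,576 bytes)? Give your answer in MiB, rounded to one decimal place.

4 GB × 1,000,000,000 bytes/GB = 4,000,000,000 bytes
1 MiB = 1,048,576 bytes
4,000,000,000 / 1,048,576 = 3,814.7 MiB

3,814.7 MiB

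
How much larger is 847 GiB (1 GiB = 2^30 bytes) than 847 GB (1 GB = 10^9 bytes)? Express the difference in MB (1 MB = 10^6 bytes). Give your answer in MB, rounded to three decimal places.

62,459.325 MB

847 GiB = 847 × 1,073,741,824 = 909,459,324,928 bytes
847 GB = 847 × 1,000,000,000 = 847,000,000,000 bytes
difference = 62,459,324,928 bytes
62,459,324,928 / 1,000,000 = 62,459.325 MB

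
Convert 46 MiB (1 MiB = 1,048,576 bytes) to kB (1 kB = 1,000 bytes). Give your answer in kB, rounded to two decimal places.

46 MiB = 46 × 2^20 bytes = 48,234,496 bytes
1 kB = 1,000 bytes
48,234,496 / 1,000 = 48,234.50 kB

48,234.50 kB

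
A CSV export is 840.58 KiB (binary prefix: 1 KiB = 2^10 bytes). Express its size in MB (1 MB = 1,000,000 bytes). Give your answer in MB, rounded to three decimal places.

840.58 KiB = 840.58 × 2^10 bytes = 860,753.92 bytes
1 MB = 1,000,000 bytes
860,753.92 / 1,000,000 = 0.861 MB

0.861 MB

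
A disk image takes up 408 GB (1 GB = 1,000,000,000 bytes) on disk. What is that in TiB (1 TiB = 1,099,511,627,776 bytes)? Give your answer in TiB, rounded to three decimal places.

0.371 TiB

408 GB = 408 × 10^9 bytes = 408,000,000,000 bytes
1 TiB = 2^40 bytes = 1,099,511,627,776 bytes
408,000,000,000 / 1,099,511,627,776 = 0.371 TiB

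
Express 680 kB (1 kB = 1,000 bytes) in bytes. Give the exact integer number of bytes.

680,000 bytes

680 × 1,000 = 680,000 bytes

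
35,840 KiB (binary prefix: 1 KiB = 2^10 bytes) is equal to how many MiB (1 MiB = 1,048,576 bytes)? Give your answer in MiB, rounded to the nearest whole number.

35 MiB

35,840 KiB = 35,840 × 2^10 bytes = 36,700,160 bytes
1 MiB = 1,048,576 bytes
36,700,160 / 1,048,576 = 35 MiB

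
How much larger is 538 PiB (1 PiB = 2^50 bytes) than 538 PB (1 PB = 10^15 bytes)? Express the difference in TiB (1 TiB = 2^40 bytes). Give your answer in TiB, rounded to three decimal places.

538 PiB = 538 × 1,125,899,906,842,624 = 605,734,149,881,331,712 bytes
538 PB = 538 × 1,000,000,000,000,000 = 538,000,000,000,000,000 bytes
difference = 67,734,149,881,331,712 bytes
67,734,149,881,331,712 / 1,099,511,627,776 = 61,603.850 TiB

61,603.850 TiB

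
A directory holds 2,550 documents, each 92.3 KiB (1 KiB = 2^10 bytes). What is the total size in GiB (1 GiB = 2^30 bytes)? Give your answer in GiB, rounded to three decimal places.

0.224 GiB

Total = 2,550 × 92.3 KiB = 235,365 KiB
= 235,365 × 1,024 bytes = 241,013,760 bytes
1 GiB = 1,073,741,824 bytes
241,013,760 / 1,073,741,824 = 0.224 GiB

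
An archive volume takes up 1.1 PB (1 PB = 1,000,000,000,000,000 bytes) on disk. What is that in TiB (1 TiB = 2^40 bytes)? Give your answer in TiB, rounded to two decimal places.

1,000.44 TiB

1.1 PB = 1.1 × 10^15 bytes = 1,100,000,000,000,000 bytes
1 TiB = 1,099,511,627,776 bytes
1,100,000,000,000,000 / 1,099,511,627,776 = 1,000.44 TiB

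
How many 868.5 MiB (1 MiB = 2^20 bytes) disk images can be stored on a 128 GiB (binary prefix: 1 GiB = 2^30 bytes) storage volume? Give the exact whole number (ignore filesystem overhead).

150

Capacity: 128 GiB = 137,438,953,472 bytes
Per item: 868.5 MiB = 910,688,256 bytes
⌊137,438,953,472 / 910,688,256⌋ = 150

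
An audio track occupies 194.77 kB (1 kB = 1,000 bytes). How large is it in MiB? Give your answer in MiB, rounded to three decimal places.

0.186 MiB

194.77 kB = 194.77 × 10^3 bytes = 194,770 bytes
1 MiB = 2^20 bytes = 1,048,576 bytes
194,770 / 1,048,576 = 0.186 MiB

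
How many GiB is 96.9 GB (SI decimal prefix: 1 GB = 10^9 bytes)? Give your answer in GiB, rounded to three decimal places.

96.9 GB × 1,000,000,000 bytes/GB = 96,900,000,000 bytes
1 GiB = 2^30 bytes = 1,073,741,824 bytes
96,900,000,000 / 1,073,741,824 = 90.245 GiB

90.245 GiB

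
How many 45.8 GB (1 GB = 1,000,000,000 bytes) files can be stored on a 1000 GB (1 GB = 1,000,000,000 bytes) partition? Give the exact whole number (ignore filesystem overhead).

21

Capacity: 1000 GB = 1,000,000,000,000 bytes
Per item: 45.8 GB = 45,800,000,000 bytes
⌊1,000,000,000,000 / 45,800,000,000⌋ = 21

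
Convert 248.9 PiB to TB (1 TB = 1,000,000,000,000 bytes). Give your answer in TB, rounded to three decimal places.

280,236.487 TB

248.9 PiB × 1,125,899,906,842,624 bytes/PiB = 280,236,486,813,129,113.6 bytes
1 TB = 1,000,000,000,000 bytes
280,236,486,813,129,113.6 / 1,000,000,000,000 = 280,236.487 TB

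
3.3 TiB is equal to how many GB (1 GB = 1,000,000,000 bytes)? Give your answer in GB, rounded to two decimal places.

3.3 TiB = 3.3 × 2^40 bytes = 3,628,388,371,660.8 bytes
1 GB = 1,000,000,000 bytes
3,628,388,371,660.8 / 1,000,000,000 = 3,628.39 GB

3,628.39 GB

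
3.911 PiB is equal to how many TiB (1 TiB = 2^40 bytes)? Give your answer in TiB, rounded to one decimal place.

3.911 PiB = 3.911 × 2^50 bytes = 4,403,394,535,661,502.464 bytes
1 TiB = 2^40 bytes = 1,099,511,627,776 bytes
4,403,394,535,661,502.464 / 1,099,511,627,776 = 4,004.9 TiB

4,004.9 TiB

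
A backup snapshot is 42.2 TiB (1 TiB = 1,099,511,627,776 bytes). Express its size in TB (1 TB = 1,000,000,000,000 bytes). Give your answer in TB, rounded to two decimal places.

42.2 TiB = 42.2 × 2^40 bytes = 46,399,390,692,147.2 bytes
1 TB = 10^12 bytes = 1,000,000,000,000 bytes
46,399,390,692,147.2 / 1,000,000,000,000 = 46.40 TB

46.40 TB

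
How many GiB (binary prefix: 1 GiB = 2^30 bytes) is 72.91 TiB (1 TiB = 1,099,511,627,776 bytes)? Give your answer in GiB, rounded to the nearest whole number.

74,660 GiB

72.91 TiB × 1,099,511,627,776 bytes/TiB = 80,165,392,781,148.16 bytes
1 GiB = 2^30 bytes = 1,073,741,824 bytes
80,165,392,781,148.16 / 1,073,741,824 = 74,660 GiB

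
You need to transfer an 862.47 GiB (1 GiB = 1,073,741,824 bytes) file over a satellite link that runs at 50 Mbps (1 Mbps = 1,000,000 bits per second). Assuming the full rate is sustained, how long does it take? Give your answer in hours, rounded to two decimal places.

41.16 hours

862.47 GiB = 926,070,110,945.28 bytes = 7,408,560,887,562.24 bits
50 Mbps = 50,000,000 bits/s
time = 7,408,560,887,562.24 / 50,000,000 = 148,171.2178 s
148,171.2178 s / 3600 = 41.16 hours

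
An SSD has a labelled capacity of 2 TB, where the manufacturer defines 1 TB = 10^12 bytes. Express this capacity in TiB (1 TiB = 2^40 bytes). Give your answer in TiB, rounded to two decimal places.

2 TB × 1,000,000,000,000 bytes/TB = 2,000,000,000,000 bytes
1 TiB = 1,099,511,627,776 bytes
2,000,000,000,000 / 1,099,511,627,776 = 1.82 TiB

1.82 TiB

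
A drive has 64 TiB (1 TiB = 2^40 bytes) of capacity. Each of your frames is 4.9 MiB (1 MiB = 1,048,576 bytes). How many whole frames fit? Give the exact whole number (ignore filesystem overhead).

Capacity: 64 TiB = 70,368,744,177,664 bytes
Per item: 4.9 MiB = 5,138,022.4 bytes
⌊70,368,744,177,664 / 5,138,022.4⌋ = 13,695,686

13,695,686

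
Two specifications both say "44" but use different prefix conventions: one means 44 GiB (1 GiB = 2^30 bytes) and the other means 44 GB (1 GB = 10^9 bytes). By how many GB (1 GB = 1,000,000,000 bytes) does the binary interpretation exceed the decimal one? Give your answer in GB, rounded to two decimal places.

3.24 GB

44 GiB = 44 × 1,073,741,824 = 47,244,640,256 bytes
44 GB = 44 × 1,000,000,000 = 44,000,000,000 bytes
difference = 3,244,640,256 bytes
3,244,640,256 / 1,000,000,000 = 3.24 GB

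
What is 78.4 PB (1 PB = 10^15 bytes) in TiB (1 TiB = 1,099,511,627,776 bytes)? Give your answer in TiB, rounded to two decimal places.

71,304.38 TiB

78.4 PB = 78.4 × 10^15 bytes = 78,400,000,000,000,000 bytes
1 TiB = 2^40 bytes = 1,099,511,627,776 bytes
78,400,000,000,000,000 / 1,099,511,627,776 = 71,304.38 TiB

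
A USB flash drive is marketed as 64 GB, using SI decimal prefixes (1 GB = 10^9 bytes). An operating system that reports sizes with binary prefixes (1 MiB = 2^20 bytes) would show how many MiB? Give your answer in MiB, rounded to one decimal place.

64 GB × 1,000,000,000 bytes/GB = 64,000,000,000 bytes
1 MiB = 1,048,576 bytes
64,000,000,000 / 1,048,576 = 61,035.2 MiB

61,035.2 MiB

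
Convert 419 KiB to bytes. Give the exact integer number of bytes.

419 × 1,024 = 429,056 bytes

429,056 bytes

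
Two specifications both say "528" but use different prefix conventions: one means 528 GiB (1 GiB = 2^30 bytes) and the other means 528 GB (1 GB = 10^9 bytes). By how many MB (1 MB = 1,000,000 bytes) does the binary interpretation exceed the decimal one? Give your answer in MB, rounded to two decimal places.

38,935.68 MB

528 GiB = 528 × 1,073,741,824 = 566,935,683,072 bytes
528 GB = 528 × 1,000,000,000 = 528,000,000,000 bytes
difference = 38,935,683,072 bytes
38,935,683,072 / 1,000,000 = 38,935.68 MB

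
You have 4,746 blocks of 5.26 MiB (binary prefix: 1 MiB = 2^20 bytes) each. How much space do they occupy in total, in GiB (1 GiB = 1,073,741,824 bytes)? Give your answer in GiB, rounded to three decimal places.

24.379 GiB

Total = 4,746 × 5.26 MiB = 24963.96 MiB
= 24963.96 × 1,048,576 bytes = 26,176,609,320.96 bytes
1 GiB = 1,073,741,824 bytes
26,176,609,320.96 / 1,073,741,824 = 24.379 GiB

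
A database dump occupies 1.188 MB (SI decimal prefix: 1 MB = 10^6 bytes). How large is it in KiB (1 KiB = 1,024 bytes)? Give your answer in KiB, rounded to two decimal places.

1,160.16 KiB

1.188 MB = 1.188 × 10^6 bytes = 1,188,000 bytes
1 KiB = 1,024 bytes
1,188,000 / 1,024 = 1,160.16 KiB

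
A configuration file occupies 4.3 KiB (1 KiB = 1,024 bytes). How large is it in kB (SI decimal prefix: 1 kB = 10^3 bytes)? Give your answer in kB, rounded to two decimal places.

4.3 KiB = 4.3 × 2^10 bytes = 4,403.2 bytes
1 kB = 10^3 bytes = 1,000 bytes
4,403.2 / 1,000 = 4.40 kB

4.40 kB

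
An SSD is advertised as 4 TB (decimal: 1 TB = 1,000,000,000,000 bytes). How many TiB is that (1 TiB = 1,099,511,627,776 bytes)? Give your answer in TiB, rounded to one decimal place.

4 TB = 4 × 10^12 bytes = 4,000,000,000,000 bytes
1 TiB = 1,099,511,627,776 bytes
4,000,000,000,000 / 1,099,511,627,776 = 3.6 TiB

3.6 TiB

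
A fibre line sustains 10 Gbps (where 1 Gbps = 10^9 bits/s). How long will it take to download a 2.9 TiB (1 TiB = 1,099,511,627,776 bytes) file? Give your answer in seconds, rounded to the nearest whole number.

2.9 TiB = 3,188,583,720,550.4 bytes = 25,508,669,764,403.2 bits
10 Gbps = 10,000,000,000 bits/s
time = 25,508,669,764,403.2 / 10,000,000,000 = 2,551 s

2,551 seconds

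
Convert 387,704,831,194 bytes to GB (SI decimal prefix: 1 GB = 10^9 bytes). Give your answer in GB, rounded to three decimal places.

387.705 GB

387,704,831,194 bytes given.
1 GB = 1,000,000,000 bytes
387,704,831,194 / 1,000,000,000 = 387.705 GB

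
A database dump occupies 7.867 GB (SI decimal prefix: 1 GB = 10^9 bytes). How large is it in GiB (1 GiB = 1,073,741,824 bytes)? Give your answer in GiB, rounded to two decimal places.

7.33 GiB

7.867 GB × 1,000,000,000 bytes/GB = 7,867,000,000 bytes
1 GiB = 2^30 bytes = 1,073,741,824 bytes
7,867,000,000 / 1,073,741,824 = 7.33 GiB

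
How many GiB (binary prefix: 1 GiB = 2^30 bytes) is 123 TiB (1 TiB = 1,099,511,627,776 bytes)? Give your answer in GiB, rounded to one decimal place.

123 TiB × 1,099,511,627,776 bytes/TiB = 135,239,930,216,448 bytes
1 GiB = 2^30 bytes = 1,073,741,824 bytes
135,239,930,216,448 / 1,073,741,824 = 125,952.0 GiB

125,952.0 GiB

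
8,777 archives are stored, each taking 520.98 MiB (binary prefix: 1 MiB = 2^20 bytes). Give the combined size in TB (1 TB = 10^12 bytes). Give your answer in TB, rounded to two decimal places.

4.79 TB

Total = 8,777 × 520.98 MiB = 4572641.46 MiB
= 4572641.46 × 1,048,576 bytes = 4,794,762,091,560.96 bytes
1 TB = 1,000,000,000,000 bytes
4,794,762,091,560.96 / 1,000,000,000,000 = 4.79 TB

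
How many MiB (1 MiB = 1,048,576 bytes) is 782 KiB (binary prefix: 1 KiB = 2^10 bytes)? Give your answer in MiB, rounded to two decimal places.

782 KiB = 782 × 2^10 bytes = 800,768 bytes
1 MiB = 2^20 bytes = 1,048,576 bytes
800,768 / 1,048,576 = 0.76 MiB

0.76 MiB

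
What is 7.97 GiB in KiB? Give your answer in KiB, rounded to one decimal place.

7.97 GiB × 1,073,741,824 bytes/GiB = 8,557,722,337.28 bytes
1 KiB = 2^10 bytes = 1,024 bytes
8,557,722,337.28 / 1,024 = 8,357,150.7 KiB

8,357,150.7 KiB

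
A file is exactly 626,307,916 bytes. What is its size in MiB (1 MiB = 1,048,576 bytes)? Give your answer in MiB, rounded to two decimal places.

597.29 MiB

626,307,916 bytes given.
1 MiB = 1,048,576 bytes
626,307,916 / 1,048,576 = 597.29 MiB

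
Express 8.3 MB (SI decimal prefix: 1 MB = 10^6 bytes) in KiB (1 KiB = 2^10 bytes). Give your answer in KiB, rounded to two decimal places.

8,105.47 KiB

8.3 MB = 8.3 × 10^6 bytes = 8,300,000 bytes
1 KiB = 2^10 bytes = 1,024 bytes
8,300,000 / 1,024 = 8,105.47 KiB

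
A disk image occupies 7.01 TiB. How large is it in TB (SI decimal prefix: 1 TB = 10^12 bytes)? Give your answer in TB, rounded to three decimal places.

7.01 TiB = 7.01 × 2^40 bytes = 7,707,576,510,709.76 bytes
1 TB = 10^12 bytes = 1,000,000,000,000 bytes
7,707,576,510,709.76 / 1,000,000,000,000 = 7.708 TB

7.708 TB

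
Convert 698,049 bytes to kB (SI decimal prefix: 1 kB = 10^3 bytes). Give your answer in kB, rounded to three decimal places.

698,049 bytes given.
1 kB = 1,000 bytes
698,049 / 1,000 = 698.049 kB

698.049 kB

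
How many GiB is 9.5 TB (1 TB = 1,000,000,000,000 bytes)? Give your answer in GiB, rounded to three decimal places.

8,847.564 GiB

9.5 TB × 1,000,000,000,000 bytes/TB = 9,500,000,000,000 bytes
1 GiB = 1,073,741,824 bytes
9,500,000,000,000 / 1,073,741,824 = 8,847.564 GiB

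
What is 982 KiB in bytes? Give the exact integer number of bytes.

982 × 1,024 = 1,005,568 bytes

1,005,568 bytes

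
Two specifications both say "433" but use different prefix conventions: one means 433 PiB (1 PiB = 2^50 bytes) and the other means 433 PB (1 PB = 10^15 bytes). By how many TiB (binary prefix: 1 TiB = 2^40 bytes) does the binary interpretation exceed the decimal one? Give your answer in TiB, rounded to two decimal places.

49,580.79 TiB

433 PiB = 433 × 1,125,899,906,842,624 = 487,514,659,662,856,192 bytes
433 PB = 433 × 1,000,000,000,000,000 = 433,000,000,000,000,000 bytes
difference = 54,514,659,662,856,192 bytes
54,514,659,662,856,192 / 1,099,511,627,776 = 49,580.79 TiB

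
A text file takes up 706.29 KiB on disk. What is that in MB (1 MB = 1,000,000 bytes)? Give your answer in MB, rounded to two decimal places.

0.72 MB

706.29 KiB = 706.29 × 2^10 bytes = 723,240.96 bytes
1 MB = 1,000,000 bytes
723,240.96 / 1,000,000 = 0.72 MB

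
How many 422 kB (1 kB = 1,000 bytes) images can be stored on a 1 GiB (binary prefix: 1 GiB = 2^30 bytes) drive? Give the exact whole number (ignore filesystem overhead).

2,544

Capacity: 1 GiB = 1,073,741,824 bytes
Per item: 422 kB = 422,000 bytes
⌊1,073,741,824 / 422,000⌋ = 2,544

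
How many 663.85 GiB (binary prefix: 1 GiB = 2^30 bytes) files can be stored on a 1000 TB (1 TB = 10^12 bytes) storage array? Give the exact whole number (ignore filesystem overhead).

Capacity: 1000 TB = 1,000,000,000,000,000 bytes
Per item: 663.85 GiB = 712,803,509,862.4 bytes
⌊1,000,000,000,000,000 / 712,803,509,862.4⌋ = 1,402

1,402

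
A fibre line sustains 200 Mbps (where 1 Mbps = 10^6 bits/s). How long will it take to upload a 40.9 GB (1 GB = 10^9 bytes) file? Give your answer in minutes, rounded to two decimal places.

40.9 GB = 40,900,000,000 bytes = 327,200,000,000 bits
200 Mbps = 200,000,000 bits/s
time = 327,200,000,000 / 200,000,000 = 1,636.000 s
1,636.000 s / 60 = 27.27 minutes

27.27 minutes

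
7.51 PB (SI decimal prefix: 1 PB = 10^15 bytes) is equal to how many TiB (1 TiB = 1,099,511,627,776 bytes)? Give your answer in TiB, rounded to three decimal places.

6,830.305 TiB

7.51 PB × 1,000,000,000,000,000 bytes/PB = 7,510,000,000,000,000 bytes
1 TiB = 2^40 bytes = 1,099,511,627,776 bytes
7,510,000,000,000,000 / 1,099,511,627,776 = 6,830.305 TiB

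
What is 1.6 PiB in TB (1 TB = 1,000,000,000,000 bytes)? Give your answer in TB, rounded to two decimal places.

1,801.44 TB

1.6 PiB × 1,125,899,906,842,624 bytes/PiB = 1,801,439,850,948,198.4 bytes
1 TB = 10^12 bytes = 1,000,000,000,000 bytes
1,801,439,850,948,198.4 / 1,000,000,000,000 = 1,801.44 TB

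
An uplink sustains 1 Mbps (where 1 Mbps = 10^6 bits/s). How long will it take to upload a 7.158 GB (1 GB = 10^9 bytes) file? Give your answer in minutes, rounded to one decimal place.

7.158 GB = 7,158,000,000 bytes = 57,264,000,000 bits
1 Mbps = 1,000,000 bits/s
time = 57,264,000,000 / 1,000,000 = 57,264.00 s
57,264.00 s / 60 = 954.4 minutes

954.4 minutes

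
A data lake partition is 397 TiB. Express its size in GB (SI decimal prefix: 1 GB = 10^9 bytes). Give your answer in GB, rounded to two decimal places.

436,506.12 GB

397 TiB = 397 × 2^40 bytes = 436,506,116,227,072 bytes
1 GB = 1,000,000,000 bytes
436,506,116,227,072 / 1,000,000,000 = 436,506.12 GB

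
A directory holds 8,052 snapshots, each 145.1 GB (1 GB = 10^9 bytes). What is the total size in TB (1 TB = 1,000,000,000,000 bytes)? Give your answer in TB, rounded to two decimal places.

1,168.35 TB

Total = 8,052 × 145.1 GB = 1168345.2 GB
= 1168345.2 × 1,000,000,000 bytes = 1,168,345,200,000,000 bytes
1 TB = 1,000,000,000,000 bytes
1,168,345,200,000,000 / 1,000,000,000,000 = 1,168.35 TB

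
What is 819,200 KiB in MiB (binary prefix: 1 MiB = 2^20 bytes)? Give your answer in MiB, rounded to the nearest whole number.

819,200 KiB × 1,024 bytes/KiB = 838,860,800 bytes
1 MiB = 1,048,576 bytes
838,860,800 / 1,048,576 = 800 MiB

800 MiB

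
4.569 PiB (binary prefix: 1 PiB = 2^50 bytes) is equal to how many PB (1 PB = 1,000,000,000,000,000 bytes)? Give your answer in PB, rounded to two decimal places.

5.14 PB

4.569 PiB × 1,125,899,906,842,624 bytes/PiB = 5,144,236,674,363,949.056 bytes
1 PB = 10^15 bytes = 1,000,000,000,000,000 bytes
5,144,236,674,363,949.056 / 1,000,000,000,000,000 = 5.14 PB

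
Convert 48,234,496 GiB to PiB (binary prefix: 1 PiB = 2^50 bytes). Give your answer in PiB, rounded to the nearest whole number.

48,234,496 GiB × 1,073,741,824 bytes/GiB = 51,791,395,714,760,704 bytes
1 PiB = 1,125,899,906,842,624 bytes
51,791,395,714,760,704 / 1,125,899,906,842,624 = 46 PiB

46 PiB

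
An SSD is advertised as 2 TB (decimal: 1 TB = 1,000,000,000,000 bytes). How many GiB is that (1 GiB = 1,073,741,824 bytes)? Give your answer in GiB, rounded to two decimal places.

1,862.65 GiB

2 TB × 1,000,000,000,000 bytes/TB = 2,000,000,000,000 bytes
1 GiB = 1,073,741,824 bytes
2,000,000,000,000 / 1,073,741,824 = 1,862.65 GiB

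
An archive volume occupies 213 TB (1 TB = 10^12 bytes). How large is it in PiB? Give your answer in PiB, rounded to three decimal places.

213 TB × 1,000,000,000,000 bytes/TB = 213,000,000,000,000 bytes
1 PiB = 1,125,899,906,842,624 bytes
213,000,000,000,000 / 1,125,899,906,842,624 = 0.189 PiB

0.189 PiB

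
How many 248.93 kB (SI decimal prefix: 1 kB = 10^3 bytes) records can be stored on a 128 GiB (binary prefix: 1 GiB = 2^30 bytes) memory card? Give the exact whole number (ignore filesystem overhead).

552,118

Capacity: 128 GiB = 137,438,953,472 bytes
Per item: 248.93 kB = 248,930 bytes
⌊137,438,953,472 / 248,930⌋ = 552,118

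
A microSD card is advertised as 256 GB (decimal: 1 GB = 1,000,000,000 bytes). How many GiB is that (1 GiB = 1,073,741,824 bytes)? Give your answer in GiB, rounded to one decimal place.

238.4 GiB

256 GB = 256 × 10^9 bytes = 256,000,000,000 bytes
1 GiB = 1,073,741,824 bytes
256,000,000,000 / 1,073,741,824 = 238.4 GiB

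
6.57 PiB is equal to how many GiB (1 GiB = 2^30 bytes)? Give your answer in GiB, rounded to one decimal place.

6.57 PiB = 6.57 × 2^50 bytes = 7,397,162,387,956,039.68 bytes
1 GiB = 2^30 bytes = 1,073,741,824 bytes
7,397,162,387,956,039.68 / 1,073,741,824 = 6,889,144.3 GiB

6,889,144.3 GiB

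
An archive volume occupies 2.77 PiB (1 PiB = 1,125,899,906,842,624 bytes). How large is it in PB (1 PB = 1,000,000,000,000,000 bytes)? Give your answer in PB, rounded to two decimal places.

3.12 PB

2.77 PiB = 2.77 × 2^50 bytes = 3,118,742,741,954,068.48 bytes
1 PB = 1,000,000,000,000,000 bytes
3,118,742,741,954,068.48 / 1,000,000,000,000,000 = 3.12 PB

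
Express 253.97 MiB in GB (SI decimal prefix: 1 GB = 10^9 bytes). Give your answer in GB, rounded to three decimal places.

253.97 MiB = 253.97 × 2^20 bytes = 266,306,846.72 bytes
1 GB = 1,000,000,000 bytes
266,306,846.72 / 1,000,000,000 = 0.266 GB

0.266 GB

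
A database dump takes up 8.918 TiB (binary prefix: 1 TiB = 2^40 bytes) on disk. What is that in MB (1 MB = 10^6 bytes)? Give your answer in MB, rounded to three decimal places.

9,805,444.697 MB

8.918 TiB = 8.918 × 2^40 bytes = 9,805,444,696,506.368 bytes
1 MB = 10^6 bytes = 1,000,000 bytes
9,805,444,696,506.368 / 1,000,000 = 9,805,444.697 MB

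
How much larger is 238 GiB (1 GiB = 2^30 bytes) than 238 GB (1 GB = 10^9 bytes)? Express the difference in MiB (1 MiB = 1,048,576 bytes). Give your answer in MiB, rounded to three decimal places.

238 GiB = 238 × 1,073,741,824 = 255,550,554,112 bytes
238 GB = 238 × 1,000,000,000 = 238,000,000,000 bytes
difference = 17,550,554,112 bytes
17,550,554,112 / 1,048,576 = 16,737.513 MiB

16,737.513 MiB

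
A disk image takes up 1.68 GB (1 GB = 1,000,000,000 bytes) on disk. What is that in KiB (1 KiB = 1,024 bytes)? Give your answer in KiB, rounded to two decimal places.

1.68 GB × 1,000,000,000 bytes/GB = 1,680,000,000 bytes
1 KiB = 1,024 bytes
1,680,000,000 / 1,024 = 1,640,625.00 KiB

1,640,625.00 KiB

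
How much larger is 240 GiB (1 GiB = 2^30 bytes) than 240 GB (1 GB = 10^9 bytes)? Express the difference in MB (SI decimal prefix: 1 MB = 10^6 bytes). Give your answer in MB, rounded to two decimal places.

240 GiB = 240 × 1,073,741,824 = 257,698,037,760 bytes
240 GB = 240 × 1,000,000,000 = 240,000,000,000 bytes
difference = 17,698,037,760 bytes
17,698,037,760 / 1,000,000 = 17,698.04 MB

17,698.04 MB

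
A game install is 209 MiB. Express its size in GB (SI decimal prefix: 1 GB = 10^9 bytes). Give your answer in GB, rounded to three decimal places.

209 MiB = 209 × 2^20 bytes = 219,152,384 bytes
1 GB = 1,000,000,000 bytes
219,152,384 / 1,000,000,000 = 0.219 GB

0.219 GB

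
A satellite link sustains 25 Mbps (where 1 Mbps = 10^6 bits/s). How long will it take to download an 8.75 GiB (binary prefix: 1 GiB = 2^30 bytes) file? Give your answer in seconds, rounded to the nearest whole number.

8.75 GiB = 9,395,240,960 bytes = 75,161,927,680 bits
25 Mbps = 25,000,000 bits/s
time = 75,161,927,680 / 25,000,000 = 3,006 s

3,006 seconds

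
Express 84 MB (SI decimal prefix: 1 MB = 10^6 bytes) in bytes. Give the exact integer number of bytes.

84,000,000 bytes

84 × 1,000,000 = 84,000,000 bytes  (1 MB = 10^6 bytes)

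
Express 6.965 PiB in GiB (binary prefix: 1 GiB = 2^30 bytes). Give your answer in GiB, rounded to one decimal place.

7,303,331.8 GiB

6.965 PiB × 1,125,899,906,842,624 bytes/PiB = 7,841,892,851,158,876.16 bytes
1 GiB = 2^30 bytes = 1,073,741,824 bytes
7,841,892,851,158,876.16 / 1,073,741,824 = 7,303,331.8 GiB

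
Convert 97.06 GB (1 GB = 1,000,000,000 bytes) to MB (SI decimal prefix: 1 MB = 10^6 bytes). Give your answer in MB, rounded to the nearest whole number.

97.06 GB = 97.06 × 10^9 bytes = 97,060,000,000 bytes
1 MB = 1,000,000 bytes
97,060,000,000 / 1,000,000 = 97,060 MB

97,060 MB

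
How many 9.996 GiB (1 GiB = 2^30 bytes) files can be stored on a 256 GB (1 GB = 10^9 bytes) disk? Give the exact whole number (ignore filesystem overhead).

Capacity: 256 GB = 256,000,000,000 bytes
Per item: 9.996 GiB = 10,733,123,272.704 bytes
⌊256,000,000,000 / 10,733,123,272.704⌋ = 23

23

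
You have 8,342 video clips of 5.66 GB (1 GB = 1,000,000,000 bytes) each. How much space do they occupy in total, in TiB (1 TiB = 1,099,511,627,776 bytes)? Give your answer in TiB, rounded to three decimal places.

42.942 TiB

Total = 8,342 × 5.66 GB = 47215.72 GB
= 47215.72 × 1,000,000,000 bytes = 47,215,720,000,000 bytes
1 TiB = 1,099,511,627,776 bytes
47,215,720,000,000 / 1,099,511,627,776 = 42.942 TiB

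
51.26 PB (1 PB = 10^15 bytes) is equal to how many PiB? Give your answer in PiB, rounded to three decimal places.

45.528 PiB

51.26 PB = 51.26 × 10^15 bytes = 51,260,000,000,000,000 bytes
1 PiB = 1,125,899,906,842,624 bytes
51,260,000,000,000,000 / 1,125,899,906,842,624 = 45.528 PiB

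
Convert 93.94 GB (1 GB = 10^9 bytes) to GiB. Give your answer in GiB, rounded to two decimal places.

87.49 GiB

93.94 GB = 93.94 × 10^9 bytes = 93,940,000,000 bytes
1 GiB = 2^30 bytes = 1,073,741,824 bytes
93,940,000,000 / 1,073,741,824 = 87.49 GiB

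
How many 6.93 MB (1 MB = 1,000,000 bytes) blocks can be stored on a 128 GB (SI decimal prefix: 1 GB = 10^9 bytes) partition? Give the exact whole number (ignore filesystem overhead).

Capacity: 128 GB = 128,000,000,000 bytes
Per item: 6.93 MB = 6,930,000 bytes
⌊128,000,000,000 / 6,930,000⌋ = 18,470

18,470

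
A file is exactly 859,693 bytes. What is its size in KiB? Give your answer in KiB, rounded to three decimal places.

859,693 bytes given.
1 KiB = 2^10 bytes = 1,024 bytes
859,693 / 1,024 = 839.544 KiB

839.544 KiB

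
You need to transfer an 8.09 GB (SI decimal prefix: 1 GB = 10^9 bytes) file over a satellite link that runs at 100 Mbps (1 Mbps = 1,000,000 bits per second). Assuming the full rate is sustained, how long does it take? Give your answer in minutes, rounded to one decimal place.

10.8 minutes

8.09 GB = 8,090,000,000 bytes = 64,720,000,000 bits
100 Mbps = 100,000,000 bits/s
time = 64,720,000,000 / 100,000,000 = 647.20 s
647.20 s / 60 = 10.8 minutes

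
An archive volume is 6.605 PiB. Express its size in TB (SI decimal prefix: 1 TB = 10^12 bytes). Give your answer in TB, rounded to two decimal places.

7,436.57 TB

6.605 PiB × 1,125,899,906,842,624 bytes/PiB = 7,436,568,884,695,531.52 bytes
1 TB = 10^12 bytes = 1,000,000,000,000 bytes
7,436,568,884,695,531.52 / 1,000,000,000,000 = 7,436.57 TB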